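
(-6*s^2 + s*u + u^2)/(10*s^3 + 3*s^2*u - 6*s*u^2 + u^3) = (-3*s - u)/(5*s^2 + 4*s*u - u^2)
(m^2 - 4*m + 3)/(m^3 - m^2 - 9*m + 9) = 1/(m + 3)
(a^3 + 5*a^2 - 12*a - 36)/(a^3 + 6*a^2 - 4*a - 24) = (a - 3)/(a - 2)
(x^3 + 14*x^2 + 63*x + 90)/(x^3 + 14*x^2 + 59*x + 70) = (x^2 + 9*x + 18)/(x^2 + 9*x + 14)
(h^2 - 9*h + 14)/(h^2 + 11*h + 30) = (h^2 - 9*h + 14)/(h^2 + 11*h + 30)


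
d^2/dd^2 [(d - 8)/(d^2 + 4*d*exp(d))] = 2*(-d*(d + 4*exp(d))*(4*d*exp(d) + 2*d + (d - 8)*(2*d*exp(d) + 4*exp(d) + 1) + 4*exp(d)) + 4*(d - 8)*(2*d*exp(d) + d + 2*exp(d))^2)/(d^3*(d + 4*exp(d))^3)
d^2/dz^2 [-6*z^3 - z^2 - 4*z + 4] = -36*z - 2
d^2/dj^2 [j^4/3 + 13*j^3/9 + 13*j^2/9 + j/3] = 4*j^2 + 26*j/3 + 26/9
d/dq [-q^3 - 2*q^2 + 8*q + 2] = -3*q^2 - 4*q + 8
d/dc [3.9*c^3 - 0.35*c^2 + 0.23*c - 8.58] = 11.7*c^2 - 0.7*c + 0.23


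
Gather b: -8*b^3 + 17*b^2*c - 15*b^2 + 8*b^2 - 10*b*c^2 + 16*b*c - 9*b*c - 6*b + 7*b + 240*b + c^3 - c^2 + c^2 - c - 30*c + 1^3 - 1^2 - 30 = -8*b^3 + b^2*(17*c - 7) + b*(-10*c^2 + 7*c + 241) + c^3 - 31*c - 30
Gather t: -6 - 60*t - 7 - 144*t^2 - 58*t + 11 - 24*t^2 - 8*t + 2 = -168*t^2 - 126*t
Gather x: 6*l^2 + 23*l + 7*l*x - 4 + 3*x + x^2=6*l^2 + 23*l + x^2 + x*(7*l + 3) - 4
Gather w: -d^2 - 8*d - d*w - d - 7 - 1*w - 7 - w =-d^2 - 9*d + w*(-d - 2) - 14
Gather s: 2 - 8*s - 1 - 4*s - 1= -12*s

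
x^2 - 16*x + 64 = (x - 8)^2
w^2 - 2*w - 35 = (w - 7)*(w + 5)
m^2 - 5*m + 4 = (m - 4)*(m - 1)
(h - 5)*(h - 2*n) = h^2 - 2*h*n - 5*h + 10*n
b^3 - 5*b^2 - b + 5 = (b - 5)*(b - 1)*(b + 1)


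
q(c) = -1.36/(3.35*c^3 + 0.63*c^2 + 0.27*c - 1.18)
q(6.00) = -0.00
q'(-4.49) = 0.00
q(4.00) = -0.01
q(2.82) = -0.02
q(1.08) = -0.33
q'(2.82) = 0.02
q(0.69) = -3.34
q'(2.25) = 0.04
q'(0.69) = 48.70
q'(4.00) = 0.00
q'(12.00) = 0.00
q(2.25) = -0.03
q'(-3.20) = 0.01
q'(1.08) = 1.10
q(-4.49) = 0.00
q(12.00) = -0.00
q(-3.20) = 0.01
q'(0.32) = 2.74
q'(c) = -1.36*(-10.05*c^2 - 1.26*c - 0.27)/(3.35*c^3 + 0.63*c^2 + 0.27*c - 1.18)^2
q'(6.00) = 0.00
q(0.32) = 1.48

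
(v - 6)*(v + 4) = v^2 - 2*v - 24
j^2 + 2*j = j*(j + 2)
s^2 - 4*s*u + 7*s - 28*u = (s + 7)*(s - 4*u)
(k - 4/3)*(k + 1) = k^2 - k/3 - 4/3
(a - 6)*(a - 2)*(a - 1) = a^3 - 9*a^2 + 20*a - 12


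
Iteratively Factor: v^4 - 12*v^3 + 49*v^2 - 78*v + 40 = (v - 1)*(v^3 - 11*v^2 + 38*v - 40) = (v - 4)*(v - 1)*(v^2 - 7*v + 10) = (v - 5)*(v - 4)*(v - 1)*(v - 2)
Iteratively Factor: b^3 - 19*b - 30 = (b + 3)*(b^2 - 3*b - 10) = (b - 5)*(b + 3)*(b + 2)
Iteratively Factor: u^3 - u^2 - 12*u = (u - 4)*(u^2 + 3*u) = u*(u - 4)*(u + 3)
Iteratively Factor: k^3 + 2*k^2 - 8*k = (k)*(k^2 + 2*k - 8) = k*(k - 2)*(k + 4)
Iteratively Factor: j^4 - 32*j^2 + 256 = (j - 4)*(j^3 + 4*j^2 - 16*j - 64) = (j - 4)*(j + 4)*(j^2 - 16) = (j - 4)*(j + 4)^2*(j - 4)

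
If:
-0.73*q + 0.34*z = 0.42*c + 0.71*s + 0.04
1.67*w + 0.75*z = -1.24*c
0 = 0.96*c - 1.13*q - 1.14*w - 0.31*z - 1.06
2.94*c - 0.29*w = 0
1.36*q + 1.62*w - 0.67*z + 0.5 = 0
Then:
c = 0.03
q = -1.01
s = 0.66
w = 0.27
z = -0.65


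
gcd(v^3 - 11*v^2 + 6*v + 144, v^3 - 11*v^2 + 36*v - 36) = v - 6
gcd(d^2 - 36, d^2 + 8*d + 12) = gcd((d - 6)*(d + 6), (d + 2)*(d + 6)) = d + 6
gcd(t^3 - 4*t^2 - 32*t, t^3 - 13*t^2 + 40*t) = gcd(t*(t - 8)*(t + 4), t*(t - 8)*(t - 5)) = t^2 - 8*t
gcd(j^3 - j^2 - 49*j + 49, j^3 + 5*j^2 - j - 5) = j - 1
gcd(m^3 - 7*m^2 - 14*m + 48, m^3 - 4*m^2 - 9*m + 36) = m + 3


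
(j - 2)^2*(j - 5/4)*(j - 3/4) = j^4 - 6*j^3 + 207*j^2/16 - 47*j/4 + 15/4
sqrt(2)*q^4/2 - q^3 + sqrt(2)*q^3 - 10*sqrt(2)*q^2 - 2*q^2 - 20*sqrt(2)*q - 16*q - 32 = (q - 4*sqrt(2))*(q + sqrt(2))*(q + 2*sqrt(2))*(sqrt(2)*q/2 + sqrt(2))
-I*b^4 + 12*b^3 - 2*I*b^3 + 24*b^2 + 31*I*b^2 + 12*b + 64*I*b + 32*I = (b + 1)*(b + 4*I)*(b + 8*I)*(-I*b - I)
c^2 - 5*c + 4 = (c - 4)*(c - 1)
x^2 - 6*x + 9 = (x - 3)^2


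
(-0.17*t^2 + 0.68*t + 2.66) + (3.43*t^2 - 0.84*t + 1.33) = 3.26*t^2 - 0.16*t + 3.99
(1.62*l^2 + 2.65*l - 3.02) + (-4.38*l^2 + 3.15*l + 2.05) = -2.76*l^2 + 5.8*l - 0.97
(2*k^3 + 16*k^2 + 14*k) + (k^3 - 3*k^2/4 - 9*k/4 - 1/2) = 3*k^3 + 61*k^2/4 + 47*k/4 - 1/2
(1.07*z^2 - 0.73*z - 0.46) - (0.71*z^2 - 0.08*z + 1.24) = 0.36*z^2 - 0.65*z - 1.7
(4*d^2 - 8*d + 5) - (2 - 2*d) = 4*d^2 - 6*d + 3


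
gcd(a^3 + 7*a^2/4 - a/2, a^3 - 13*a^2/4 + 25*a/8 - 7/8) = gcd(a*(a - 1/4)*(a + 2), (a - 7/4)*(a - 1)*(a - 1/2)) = 1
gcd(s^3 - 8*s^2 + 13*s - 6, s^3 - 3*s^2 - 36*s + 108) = s - 6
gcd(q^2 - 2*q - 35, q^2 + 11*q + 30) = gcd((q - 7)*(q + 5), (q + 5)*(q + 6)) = q + 5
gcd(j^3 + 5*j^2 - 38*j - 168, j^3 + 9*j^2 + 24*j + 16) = j + 4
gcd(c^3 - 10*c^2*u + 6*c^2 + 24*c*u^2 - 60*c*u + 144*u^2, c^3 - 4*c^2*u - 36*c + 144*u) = -c^2 + 4*c*u - 6*c + 24*u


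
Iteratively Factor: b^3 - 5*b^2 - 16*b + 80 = (b - 4)*(b^2 - b - 20) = (b - 5)*(b - 4)*(b + 4)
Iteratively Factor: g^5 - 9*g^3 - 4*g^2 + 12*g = (g + 2)*(g^4 - 2*g^3 - 5*g^2 + 6*g) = (g - 1)*(g + 2)*(g^3 - g^2 - 6*g) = (g - 1)*(g + 2)^2*(g^2 - 3*g) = (g - 3)*(g - 1)*(g + 2)^2*(g)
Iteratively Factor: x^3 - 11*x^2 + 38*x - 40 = (x - 5)*(x^2 - 6*x + 8) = (x - 5)*(x - 2)*(x - 4)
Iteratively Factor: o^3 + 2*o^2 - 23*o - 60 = (o + 3)*(o^2 - o - 20) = (o + 3)*(o + 4)*(o - 5)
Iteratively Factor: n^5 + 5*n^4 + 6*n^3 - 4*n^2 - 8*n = (n)*(n^4 + 5*n^3 + 6*n^2 - 4*n - 8) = n*(n + 2)*(n^3 + 3*n^2 - 4) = n*(n + 2)^2*(n^2 + n - 2) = n*(n + 2)^3*(n - 1)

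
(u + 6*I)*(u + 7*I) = u^2 + 13*I*u - 42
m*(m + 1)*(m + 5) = m^3 + 6*m^2 + 5*m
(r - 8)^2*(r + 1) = r^3 - 15*r^2 + 48*r + 64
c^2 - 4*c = c*(c - 4)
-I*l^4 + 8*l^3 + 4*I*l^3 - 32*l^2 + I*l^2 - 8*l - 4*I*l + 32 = (l - 4)*(l + 1)*(l + 8*I)*(-I*l + I)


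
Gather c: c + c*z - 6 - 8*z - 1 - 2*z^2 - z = c*(z + 1) - 2*z^2 - 9*z - 7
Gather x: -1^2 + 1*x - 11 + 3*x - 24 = 4*x - 36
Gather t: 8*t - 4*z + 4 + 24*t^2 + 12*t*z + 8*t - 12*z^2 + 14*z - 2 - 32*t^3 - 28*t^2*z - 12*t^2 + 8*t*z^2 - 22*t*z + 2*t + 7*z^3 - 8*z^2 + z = -32*t^3 + t^2*(12 - 28*z) + t*(8*z^2 - 10*z + 18) + 7*z^3 - 20*z^2 + 11*z + 2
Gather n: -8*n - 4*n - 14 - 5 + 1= -12*n - 18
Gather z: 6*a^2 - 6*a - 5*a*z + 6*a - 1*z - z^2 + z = 6*a^2 - 5*a*z - z^2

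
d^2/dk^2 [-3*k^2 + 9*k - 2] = -6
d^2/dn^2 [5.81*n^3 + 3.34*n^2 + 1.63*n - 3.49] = 34.86*n + 6.68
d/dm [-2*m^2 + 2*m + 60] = 2 - 4*m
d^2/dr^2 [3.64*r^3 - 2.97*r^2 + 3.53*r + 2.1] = 21.84*r - 5.94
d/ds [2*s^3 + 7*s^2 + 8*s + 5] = 6*s^2 + 14*s + 8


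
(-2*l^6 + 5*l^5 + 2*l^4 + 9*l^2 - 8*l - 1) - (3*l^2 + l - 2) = -2*l^6 + 5*l^5 + 2*l^4 + 6*l^2 - 9*l + 1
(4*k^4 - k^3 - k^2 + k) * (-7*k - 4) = -28*k^5 - 9*k^4 + 11*k^3 - 3*k^2 - 4*k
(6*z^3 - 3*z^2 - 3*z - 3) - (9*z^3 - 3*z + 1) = -3*z^3 - 3*z^2 - 4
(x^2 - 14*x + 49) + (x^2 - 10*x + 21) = 2*x^2 - 24*x + 70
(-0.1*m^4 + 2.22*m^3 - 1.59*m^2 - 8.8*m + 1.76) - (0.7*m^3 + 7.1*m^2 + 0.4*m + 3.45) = -0.1*m^4 + 1.52*m^3 - 8.69*m^2 - 9.2*m - 1.69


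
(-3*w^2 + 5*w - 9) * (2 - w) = 3*w^3 - 11*w^2 + 19*w - 18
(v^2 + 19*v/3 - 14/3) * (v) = v^3 + 19*v^2/3 - 14*v/3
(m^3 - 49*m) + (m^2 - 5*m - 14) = m^3 + m^2 - 54*m - 14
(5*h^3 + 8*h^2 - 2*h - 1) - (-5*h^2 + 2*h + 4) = 5*h^3 + 13*h^2 - 4*h - 5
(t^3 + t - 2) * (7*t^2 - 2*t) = 7*t^5 - 2*t^4 + 7*t^3 - 16*t^2 + 4*t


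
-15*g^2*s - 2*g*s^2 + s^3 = s*(-5*g + s)*(3*g + s)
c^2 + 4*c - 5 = (c - 1)*(c + 5)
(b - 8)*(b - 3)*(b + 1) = b^3 - 10*b^2 + 13*b + 24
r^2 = r^2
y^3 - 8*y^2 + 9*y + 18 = (y - 6)*(y - 3)*(y + 1)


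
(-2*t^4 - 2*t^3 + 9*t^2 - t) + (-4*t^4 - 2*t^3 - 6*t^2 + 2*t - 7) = -6*t^4 - 4*t^3 + 3*t^2 + t - 7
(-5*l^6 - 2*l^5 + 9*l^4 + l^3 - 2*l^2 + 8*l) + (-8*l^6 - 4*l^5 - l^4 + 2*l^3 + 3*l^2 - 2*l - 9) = -13*l^6 - 6*l^5 + 8*l^4 + 3*l^3 + l^2 + 6*l - 9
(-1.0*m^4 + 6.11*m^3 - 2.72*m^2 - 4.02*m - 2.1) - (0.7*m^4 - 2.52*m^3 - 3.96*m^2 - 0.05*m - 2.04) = -1.7*m^4 + 8.63*m^3 + 1.24*m^2 - 3.97*m - 0.0600000000000001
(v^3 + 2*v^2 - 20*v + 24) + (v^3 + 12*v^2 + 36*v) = 2*v^3 + 14*v^2 + 16*v + 24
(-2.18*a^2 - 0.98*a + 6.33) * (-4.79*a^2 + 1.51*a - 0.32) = 10.4422*a^4 + 1.4024*a^3 - 31.1029*a^2 + 9.8719*a - 2.0256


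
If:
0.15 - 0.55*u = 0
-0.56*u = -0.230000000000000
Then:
No Solution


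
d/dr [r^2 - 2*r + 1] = 2*r - 2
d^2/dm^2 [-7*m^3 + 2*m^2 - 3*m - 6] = 4 - 42*m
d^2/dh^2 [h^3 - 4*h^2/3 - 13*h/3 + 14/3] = 6*h - 8/3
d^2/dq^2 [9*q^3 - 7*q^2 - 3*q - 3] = 54*q - 14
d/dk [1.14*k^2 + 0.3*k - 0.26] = 2.28*k + 0.3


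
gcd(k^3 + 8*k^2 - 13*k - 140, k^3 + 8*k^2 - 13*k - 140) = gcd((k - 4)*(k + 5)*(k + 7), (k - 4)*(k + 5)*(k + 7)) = k^3 + 8*k^2 - 13*k - 140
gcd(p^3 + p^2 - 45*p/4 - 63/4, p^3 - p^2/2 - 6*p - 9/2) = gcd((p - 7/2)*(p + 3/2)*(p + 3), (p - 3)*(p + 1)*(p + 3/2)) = p + 3/2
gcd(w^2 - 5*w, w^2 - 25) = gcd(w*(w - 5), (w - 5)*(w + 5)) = w - 5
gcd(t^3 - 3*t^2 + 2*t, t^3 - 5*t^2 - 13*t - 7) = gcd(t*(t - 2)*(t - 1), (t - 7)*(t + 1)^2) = 1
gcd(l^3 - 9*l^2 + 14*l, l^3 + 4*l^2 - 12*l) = l^2 - 2*l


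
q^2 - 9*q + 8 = (q - 8)*(q - 1)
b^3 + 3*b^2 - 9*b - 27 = (b - 3)*(b + 3)^2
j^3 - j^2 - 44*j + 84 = (j - 6)*(j - 2)*(j + 7)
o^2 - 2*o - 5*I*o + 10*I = (o - 2)*(o - 5*I)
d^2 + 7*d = d*(d + 7)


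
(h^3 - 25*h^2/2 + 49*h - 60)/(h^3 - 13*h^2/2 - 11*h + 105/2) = (h^2 - 10*h + 24)/(h^2 - 4*h - 21)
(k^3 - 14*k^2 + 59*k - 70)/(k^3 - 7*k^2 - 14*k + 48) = (k^2 - 12*k + 35)/(k^2 - 5*k - 24)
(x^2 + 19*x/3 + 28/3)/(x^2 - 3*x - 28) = (x + 7/3)/(x - 7)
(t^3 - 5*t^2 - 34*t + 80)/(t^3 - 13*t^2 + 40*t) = (t^2 + 3*t - 10)/(t*(t - 5))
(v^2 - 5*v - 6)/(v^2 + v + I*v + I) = (v - 6)/(v + I)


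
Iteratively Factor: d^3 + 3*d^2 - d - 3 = (d - 1)*(d^2 + 4*d + 3) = (d - 1)*(d + 1)*(d + 3)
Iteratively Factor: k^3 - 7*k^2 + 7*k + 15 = (k - 3)*(k^2 - 4*k - 5) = (k - 3)*(k + 1)*(k - 5)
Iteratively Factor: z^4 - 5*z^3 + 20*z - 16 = (z - 1)*(z^3 - 4*z^2 - 4*z + 16) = (z - 4)*(z - 1)*(z^2 - 4) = (z - 4)*(z - 2)*(z - 1)*(z + 2)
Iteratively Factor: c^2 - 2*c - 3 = (c - 3)*(c + 1)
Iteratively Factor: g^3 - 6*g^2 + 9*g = (g - 3)*(g^2 - 3*g) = (g - 3)^2*(g)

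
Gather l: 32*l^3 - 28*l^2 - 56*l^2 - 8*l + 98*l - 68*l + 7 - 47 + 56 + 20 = 32*l^3 - 84*l^2 + 22*l + 36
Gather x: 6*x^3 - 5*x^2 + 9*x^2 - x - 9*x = 6*x^3 + 4*x^2 - 10*x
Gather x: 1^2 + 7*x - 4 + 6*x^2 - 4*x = 6*x^2 + 3*x - 3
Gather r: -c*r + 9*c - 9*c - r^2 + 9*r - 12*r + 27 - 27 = -r^2 + r*(-c - 3)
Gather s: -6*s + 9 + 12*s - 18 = 6*s - 9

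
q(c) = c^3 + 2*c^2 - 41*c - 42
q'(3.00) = -2.00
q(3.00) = -120.00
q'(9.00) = 238.00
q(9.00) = 480.00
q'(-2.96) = -26.56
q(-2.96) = 70.95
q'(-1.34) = -40.97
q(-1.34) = 14.13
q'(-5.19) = 19.05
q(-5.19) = 84.86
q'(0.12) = -40.48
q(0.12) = -46.89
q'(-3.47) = -18.76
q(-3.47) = 82.57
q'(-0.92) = -42.14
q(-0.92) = -3.37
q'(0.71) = -36.65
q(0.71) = -69.74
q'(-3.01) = -25.86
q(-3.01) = 72.26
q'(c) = 3*c^2 + 4*c - 41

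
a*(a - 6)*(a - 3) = a^3 - 9*a^2 + 18*a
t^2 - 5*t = t*(t - 5)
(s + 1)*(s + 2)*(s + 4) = s^3 + 7*s^2 + 14*s + 8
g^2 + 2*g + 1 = (g + 1)^2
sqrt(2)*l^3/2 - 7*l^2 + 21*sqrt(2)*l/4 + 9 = (l - 6*sqrt(2))*(l - 3*sqrt(2)/2)*(sqrt(2)*l/2 + 1/2)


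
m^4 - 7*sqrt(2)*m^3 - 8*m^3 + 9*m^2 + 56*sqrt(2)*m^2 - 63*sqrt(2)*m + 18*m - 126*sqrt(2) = (m - 6)*(m - 3)*(m + 1)*(m - 7*sqrt(2))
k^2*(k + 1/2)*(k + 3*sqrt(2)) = k^4 + k^3/2 + 3*sqrt(2)*k^3 + 3*sqrt(2)*k^2/2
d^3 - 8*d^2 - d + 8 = (d - 8)*(d - 1)*(d + 1)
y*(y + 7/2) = y^2 + 7*y/2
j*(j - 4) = j^2 - 4*j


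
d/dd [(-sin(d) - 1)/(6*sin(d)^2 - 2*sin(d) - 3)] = (6*sin(d)^2 + 12*sin(d) + 1)*cos(d)/(2*sin(d) + 3*cos(2*d))^2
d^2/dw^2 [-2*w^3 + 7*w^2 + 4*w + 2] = 14 - 12*w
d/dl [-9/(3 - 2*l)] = -18/(2*l - 3)^2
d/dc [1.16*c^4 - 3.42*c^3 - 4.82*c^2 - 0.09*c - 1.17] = 4.64*c^3 - 10.26*c^2 - 9.64*c - 0.09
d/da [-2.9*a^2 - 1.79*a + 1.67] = -5.8*a - 1.79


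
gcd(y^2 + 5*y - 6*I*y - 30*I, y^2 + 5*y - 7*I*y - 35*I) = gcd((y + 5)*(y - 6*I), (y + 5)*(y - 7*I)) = y + 5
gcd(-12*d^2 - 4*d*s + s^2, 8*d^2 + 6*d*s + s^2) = 2*d + s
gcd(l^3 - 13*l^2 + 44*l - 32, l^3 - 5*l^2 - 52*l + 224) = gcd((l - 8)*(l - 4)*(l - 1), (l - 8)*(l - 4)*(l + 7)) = l^2 - 12*l + 32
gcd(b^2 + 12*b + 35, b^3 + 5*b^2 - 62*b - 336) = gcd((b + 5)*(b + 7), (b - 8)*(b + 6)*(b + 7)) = b + 7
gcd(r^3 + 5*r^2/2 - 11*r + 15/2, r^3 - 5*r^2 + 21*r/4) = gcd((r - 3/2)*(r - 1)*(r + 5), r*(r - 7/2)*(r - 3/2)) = r - 3/2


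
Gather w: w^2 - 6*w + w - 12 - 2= w^2 - 5*w - 14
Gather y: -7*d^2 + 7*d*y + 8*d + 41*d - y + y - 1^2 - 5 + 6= -7*d^2 + 7*d*y + 49*d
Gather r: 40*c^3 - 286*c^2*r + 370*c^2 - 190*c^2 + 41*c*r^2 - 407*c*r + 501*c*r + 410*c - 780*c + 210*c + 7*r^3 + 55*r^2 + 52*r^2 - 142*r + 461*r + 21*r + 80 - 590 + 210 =40*c^3 + 180*c^2 - 160*c + 7*r^3 + r^2*(41*c + 107) + r*(-286*c^2 + 94*c + 340) - 300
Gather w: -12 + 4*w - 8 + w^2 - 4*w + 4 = w^2 - 16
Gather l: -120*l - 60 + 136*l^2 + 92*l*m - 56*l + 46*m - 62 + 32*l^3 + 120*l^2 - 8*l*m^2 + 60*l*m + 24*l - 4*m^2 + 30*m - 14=32*l^3 + 256*l^2 + l*(-8*m^2 + 152*m - 152) - 4*m^2 + 76*m - 136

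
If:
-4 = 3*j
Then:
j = -4/3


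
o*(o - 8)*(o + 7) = o^3 - o^2 - 56*o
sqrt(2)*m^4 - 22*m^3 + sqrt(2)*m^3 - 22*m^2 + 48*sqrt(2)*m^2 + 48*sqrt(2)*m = m*(m - 8*sqrt(2))*(m - 3*sqrt(2))*(sqrt(2)*m + sqrt(2))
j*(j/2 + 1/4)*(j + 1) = j^3/2 + 3*j^2/4 + j/4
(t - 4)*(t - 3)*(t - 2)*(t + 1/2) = t^4 - 17*t^3/2 + 43*t^2/2 - 11*t - 12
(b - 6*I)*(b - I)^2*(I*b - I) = I*b^4 + 8*b^3 - I*b^3 - 8*b^2 - 13*I*b^2 - 6*b + 13*I*b + 6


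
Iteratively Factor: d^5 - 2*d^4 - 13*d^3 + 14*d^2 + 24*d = (d - 2)*(d^4 - 13*d^2 - 12*d) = (d - 4)*(d - 2)*(d^3 + 4*d^2 + 3*d) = (d - 4)*(d - 2)*(d + 1)*(d^2 + 3*d) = (d - 4)*(d - 2)*(d + 1)*(d + 3)*(d)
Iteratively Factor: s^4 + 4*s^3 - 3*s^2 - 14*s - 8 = (s + 1)*(s^3 + 3*s^2 - 6*s - 8) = (s + 1)^2*(s^2 + 2*s - 8) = (s - 2)*(s + 1)^2*(s + 4)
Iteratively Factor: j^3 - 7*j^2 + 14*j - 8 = (j - 4)*(j^2 - 3*j + 2) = (j - 4)*(j - 1)*(j - 2)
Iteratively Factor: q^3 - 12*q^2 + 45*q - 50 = (q - 5)*(q^2 - 7*q + 10) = (q - 5)*(q - 2)*(q - 5)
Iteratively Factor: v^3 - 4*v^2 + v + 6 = (v + 1)*(v^2 - 5*v + 6) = (v - 3)*(v + 1)*(v - 2)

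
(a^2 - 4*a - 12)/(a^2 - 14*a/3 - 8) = 3*(a + 2)/(3*a + 4)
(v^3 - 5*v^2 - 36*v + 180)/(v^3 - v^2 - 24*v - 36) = (v^2 + v - 30)/(v^2 + 5*v + 6)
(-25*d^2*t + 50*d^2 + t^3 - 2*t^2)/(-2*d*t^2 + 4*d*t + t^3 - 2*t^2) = (-25*d^2 + t^2)/(t*(-2*d + t))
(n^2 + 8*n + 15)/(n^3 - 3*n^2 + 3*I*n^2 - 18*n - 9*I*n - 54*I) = (n + 5)/(n^2 + 3*n*(-2 + I) - 18*I)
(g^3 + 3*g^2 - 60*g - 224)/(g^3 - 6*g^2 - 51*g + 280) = (g + 4)/(g - 5)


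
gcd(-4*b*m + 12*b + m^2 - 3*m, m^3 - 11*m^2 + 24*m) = m - 3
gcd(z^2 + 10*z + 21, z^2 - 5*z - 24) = z + 3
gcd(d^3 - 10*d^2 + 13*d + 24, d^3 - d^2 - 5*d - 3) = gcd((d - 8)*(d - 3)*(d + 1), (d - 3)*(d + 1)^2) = d^2 - 2*d - 3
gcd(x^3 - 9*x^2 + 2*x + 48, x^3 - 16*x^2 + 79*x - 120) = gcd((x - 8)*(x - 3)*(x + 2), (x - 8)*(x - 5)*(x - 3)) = x^2 - 11*x + 24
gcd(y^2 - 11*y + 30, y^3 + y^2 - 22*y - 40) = y - 5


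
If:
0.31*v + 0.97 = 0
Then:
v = -3.13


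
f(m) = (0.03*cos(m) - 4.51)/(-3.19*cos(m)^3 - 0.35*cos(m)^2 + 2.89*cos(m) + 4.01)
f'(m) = (0.03*cos(m) - 4.51)*(-9.57*sin(m)*cos(m)^2 - 0.7*sin(m)*cos(m) + 2.89*sin(m))/(-3.19*cos(m)^3 - 0.35*cos(m)^2 + 2.89*cos(m) + 4.01)^2 - 0.03*sin(m)/(-3.19*cos(m)^3 - 0.35*cos(m)^2 + 2.89*cos(m) + 4.01) = (-0.1914*cos(m)^3 + 43.1502*cos(m)^2 + 3.157*cos(m) - 13.1542)*sin(m)/(10.1761*cos(m)^6 + 2.233*cos(m)^5 - 18.3157*cos(m)^4 - 27.6068*cos(m)^3 + 5.5451*cos(m)^2 + 23.1778*cos(m) + 16.0801)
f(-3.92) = -1.55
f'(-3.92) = 0.54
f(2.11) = -1.58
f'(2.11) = -0.35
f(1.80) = -1.34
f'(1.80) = -1.00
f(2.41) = -1.52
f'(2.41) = 0.64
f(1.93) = -1.46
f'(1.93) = -0.88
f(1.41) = -1.01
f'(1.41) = -0.58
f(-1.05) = -0.90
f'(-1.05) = 0.03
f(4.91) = -0.99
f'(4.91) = 0.52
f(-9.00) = -1.30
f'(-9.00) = -0.67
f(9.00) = -1.30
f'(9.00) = 0.67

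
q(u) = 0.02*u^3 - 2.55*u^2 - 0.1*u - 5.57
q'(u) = 0.06*u^2 - 5.1*u - 0.1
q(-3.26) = -33.04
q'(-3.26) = 17.16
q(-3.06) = -29.71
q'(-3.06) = 16.07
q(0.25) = -5.75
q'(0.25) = -1.37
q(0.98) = -8.10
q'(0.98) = -5.04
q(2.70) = -24.04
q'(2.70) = -13.43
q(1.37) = -10.44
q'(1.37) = -6.97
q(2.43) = -20.58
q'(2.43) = -12.14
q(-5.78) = -94.05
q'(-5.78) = 31.38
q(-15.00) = -645.32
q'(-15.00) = 89.90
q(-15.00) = -645.32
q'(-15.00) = 89.90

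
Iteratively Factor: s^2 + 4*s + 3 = (s + 1)*(s + 3)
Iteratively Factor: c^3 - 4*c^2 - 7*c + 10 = (c + 2)*(c^2 - 6*c + 5) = (c - 5)*(c + 2)*(c - 1)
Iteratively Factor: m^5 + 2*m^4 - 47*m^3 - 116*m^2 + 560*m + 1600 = (m - 5)*(m^4 + 7*m^3 - 12*m^2 - 176*m - 320) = (m - 5)*(m + 4)*(m^3 + 3*m^2 - 24*m - 80) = (m - 5)^2*(m + 4)*(m^2 + 8*m + 16) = (m - 5)^2*(m + 4)^2*(m + 4)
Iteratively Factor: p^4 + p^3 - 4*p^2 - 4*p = (p + 2)*(p^3 - p^2 - 2*p) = (p + 1)*(p + 2)*(p^2 - 2*p) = p*(p + 1)*(p + 2)*(p - 2)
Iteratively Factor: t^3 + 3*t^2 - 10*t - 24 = (t - 3)*(t^2 + 6*t + 8) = (t - 3)*(t + 2)*(t + 4)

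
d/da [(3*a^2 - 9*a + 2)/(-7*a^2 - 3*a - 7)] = (-72*a^2 - 14*a + 69)/(49*a^4 + 42*a^3 + 107*a^2 + 42*a + 49)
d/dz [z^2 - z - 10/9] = 2*z - 1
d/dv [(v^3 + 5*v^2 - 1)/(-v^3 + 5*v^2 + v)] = (10*v^4 + 2*v^3 + 2*v^2 + 10*v + 1)/(v^2*(v^4 - 10*v^3 + 23*v^2 + 10*v + 1))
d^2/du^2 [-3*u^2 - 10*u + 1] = -6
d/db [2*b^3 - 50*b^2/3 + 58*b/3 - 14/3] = 6*b^2 - 100*b/3 + 58/3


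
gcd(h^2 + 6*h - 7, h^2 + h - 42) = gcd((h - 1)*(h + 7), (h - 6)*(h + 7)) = h + 7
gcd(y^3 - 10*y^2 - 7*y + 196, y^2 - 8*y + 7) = y - 7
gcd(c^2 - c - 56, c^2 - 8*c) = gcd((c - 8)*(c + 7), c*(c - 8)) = c - 8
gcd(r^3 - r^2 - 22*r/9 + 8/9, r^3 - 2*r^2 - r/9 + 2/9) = r^2 - 7*r/3 + 2/3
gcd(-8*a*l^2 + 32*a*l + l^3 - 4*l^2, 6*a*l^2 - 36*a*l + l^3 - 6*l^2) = l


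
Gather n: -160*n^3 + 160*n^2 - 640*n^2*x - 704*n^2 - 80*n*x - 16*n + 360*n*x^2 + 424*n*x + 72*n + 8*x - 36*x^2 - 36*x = -160*n^3 + n^2*(-640*x - 544) + n*(360*x^2 + 344*x + 56) - 36*x^2 - 28*x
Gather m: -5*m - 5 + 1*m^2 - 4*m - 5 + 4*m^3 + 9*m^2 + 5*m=4*m^3 + 10*m^2 - 4*m - 10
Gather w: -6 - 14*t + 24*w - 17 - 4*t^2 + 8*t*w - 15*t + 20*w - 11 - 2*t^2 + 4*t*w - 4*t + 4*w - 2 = -6*t^2 - 33*t + w*(12*t + 48) - 36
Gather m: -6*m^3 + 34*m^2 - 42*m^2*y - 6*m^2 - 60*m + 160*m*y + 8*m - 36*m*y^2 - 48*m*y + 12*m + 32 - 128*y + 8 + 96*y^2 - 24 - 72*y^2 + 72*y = -6*m^3 + m^2*(28 - 42*y) + m*(-36*y^2 + 112*y - 40) + 24*y^2 - 56*y + 16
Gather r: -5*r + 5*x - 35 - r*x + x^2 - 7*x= r*(-x - 5) + x^2 - 2*x - 35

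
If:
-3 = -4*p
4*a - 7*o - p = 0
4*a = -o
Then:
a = 3/128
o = -3/32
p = 3/4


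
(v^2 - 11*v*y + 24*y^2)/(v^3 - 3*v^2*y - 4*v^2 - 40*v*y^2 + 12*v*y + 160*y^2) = (v - 3*y)/(v^2 + 5*v*y - 4*v - 20*y)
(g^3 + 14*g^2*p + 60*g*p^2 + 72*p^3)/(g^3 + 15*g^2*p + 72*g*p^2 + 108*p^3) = (g + 2*p)/(g + 3*p)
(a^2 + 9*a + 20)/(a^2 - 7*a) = (a^2 + 9*a + 20)/(a*(a - 7))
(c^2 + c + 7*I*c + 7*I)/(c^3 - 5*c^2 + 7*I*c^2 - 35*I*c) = (c + 1)/(c*(c - 5))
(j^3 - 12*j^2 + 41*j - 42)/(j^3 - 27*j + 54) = (j^2 - 9*j + 14)/(j^2 + 3*j - 18)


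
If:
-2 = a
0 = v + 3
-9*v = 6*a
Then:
No Solution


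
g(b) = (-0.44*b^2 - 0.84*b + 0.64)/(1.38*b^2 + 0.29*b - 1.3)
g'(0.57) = 1.88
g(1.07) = -1.29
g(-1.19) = 3.29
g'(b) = (-2.76*b - 0.29)*(-0.44*b^2 - 0.84*b + 0.64)/(1.38*b^2 + 0.29*b - 1.3)^2 + (-0.88*b - 0.84)/(1.38*b^2 + 0.29*b - 1.3)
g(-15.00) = -0.28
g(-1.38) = 1.04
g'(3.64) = 0.04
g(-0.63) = -1.06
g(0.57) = -0.03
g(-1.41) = 0.92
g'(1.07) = 4.08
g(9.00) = -0.38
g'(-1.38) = 4.33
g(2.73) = -0.50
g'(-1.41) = 3.58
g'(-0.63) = 1.95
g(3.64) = -0.46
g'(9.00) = 0.01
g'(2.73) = 0.07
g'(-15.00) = 0.00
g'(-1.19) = 32.53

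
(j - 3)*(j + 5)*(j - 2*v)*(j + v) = j^4 - j^3*v + 2*j^3 - 2*j^2*v^2 - 2*j^2*v - 15*j^2 - 4*j*v^2 + 15*j*v + 30*v^2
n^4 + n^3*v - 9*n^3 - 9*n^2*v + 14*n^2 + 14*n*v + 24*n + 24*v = (n - 6)*(n - 4)*(n + 1)*(n + v)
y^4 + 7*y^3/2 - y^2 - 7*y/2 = y*(y - 1)*(y + 1)*(y + 7/2)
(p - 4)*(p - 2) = p^2 - 6*p + 8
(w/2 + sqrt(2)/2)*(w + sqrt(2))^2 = w^3/2 + 3*sqrt(2)*w^2/2 + 3*w + sqrt(2)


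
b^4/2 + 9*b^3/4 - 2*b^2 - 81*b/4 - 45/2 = (b/2 + 1)*(b - 3)*(b + 5/2)*(b + 3)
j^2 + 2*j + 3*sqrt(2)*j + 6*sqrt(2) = (j + 2)*(j + 3*sqrt(2))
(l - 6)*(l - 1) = l^2 - 7*l + 6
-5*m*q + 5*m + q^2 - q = (-5*m + q)*(q - 1)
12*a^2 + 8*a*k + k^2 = (2*a + k)*(6*a + k)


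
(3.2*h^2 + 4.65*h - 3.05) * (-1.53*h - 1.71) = -4.896*h^3 - 12.5865*h^2 - 3.285*h + 5.2155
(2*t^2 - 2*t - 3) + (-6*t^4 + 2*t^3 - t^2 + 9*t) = -6*t^4 + 2*t^3 + t^2 + 7*t - 3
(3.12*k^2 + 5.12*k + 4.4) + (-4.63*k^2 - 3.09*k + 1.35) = -1.51*k^2 + 2.03*k + 5.75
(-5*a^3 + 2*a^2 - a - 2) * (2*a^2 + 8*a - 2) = -10*a^5 - 36*a^4 + 24*a^3 - 16*a^2 - 14*a + 4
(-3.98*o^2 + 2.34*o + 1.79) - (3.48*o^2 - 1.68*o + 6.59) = -7.46*o^2 + 4.02*o - 4.8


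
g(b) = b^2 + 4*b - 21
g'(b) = 2*b + 4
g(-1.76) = -24.94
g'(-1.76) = 0.48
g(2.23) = -7.11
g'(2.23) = 8.46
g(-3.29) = -23.34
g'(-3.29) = -2.58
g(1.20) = -14.76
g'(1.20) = 6.40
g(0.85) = -16.88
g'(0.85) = 5.70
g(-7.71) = 7.60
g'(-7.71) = -11.42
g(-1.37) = -24.60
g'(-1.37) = 1.26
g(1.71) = -11.24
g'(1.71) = 7.42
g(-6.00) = -9.00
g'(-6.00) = -8.00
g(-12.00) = 75.00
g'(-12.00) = -20.00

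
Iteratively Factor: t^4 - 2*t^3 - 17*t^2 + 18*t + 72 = (t + 2)*(t^3 - 4*t^2 - 9*t + 36) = (t + 2)*(t + 3)*(t^2 - 7*t + 12) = (t - 4)*(t + 2)*(t + 3)*(t - 3)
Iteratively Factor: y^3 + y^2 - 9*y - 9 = (y - 3)*(y^2 + 4*y + 3) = (y - 3)*(y + 3)*(y + 1)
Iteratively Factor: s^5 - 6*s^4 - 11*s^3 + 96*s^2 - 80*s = (s - 1)*(s^4 - 5*s^3 - 16*s^2 + 80*s) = (s - 5)*(s - 1)*(s^3 - 16*s) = (s - 5)*(s - 1)*(s + 4)*(s^2 - 4*s) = (s - 5)*(s - 4)*(s - 1)*(s + 4)*(s)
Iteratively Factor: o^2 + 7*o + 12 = (o + 4)*(o + 3)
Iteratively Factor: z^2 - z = (z - 1)*(z)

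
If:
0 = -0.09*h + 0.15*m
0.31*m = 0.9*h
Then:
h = 0.00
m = 0.00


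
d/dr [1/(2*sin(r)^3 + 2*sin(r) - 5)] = 2*(-7*cos(r) + 3*cos(3*r))/(7*sin(r) - sin(3*r) - 10)^2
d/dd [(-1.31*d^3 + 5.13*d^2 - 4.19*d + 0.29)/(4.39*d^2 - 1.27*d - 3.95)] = (-5.7509*d^4 + 3.3274*d^3 + 27.4025*d^2 - 43.0732*d + 16.9188)/(19.2721*d^4 - 11.1506*d^3 - 33.0681*d^2 + 10.033*d + 15.6025)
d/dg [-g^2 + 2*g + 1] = 2 - 2*g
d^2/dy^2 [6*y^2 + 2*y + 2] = 12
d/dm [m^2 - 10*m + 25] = 2*m - 10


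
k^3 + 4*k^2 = k^2*(k + 4)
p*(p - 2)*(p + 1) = p^3 - p^2 - 2*p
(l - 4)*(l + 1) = l^2 - 3*l - 4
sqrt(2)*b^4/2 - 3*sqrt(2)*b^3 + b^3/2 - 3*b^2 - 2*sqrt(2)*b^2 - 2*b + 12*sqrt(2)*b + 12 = (b - 6)*(b - 2)*(b + sqrt(2)/2)*(sqrt(2)*b/2 + sqrt(2))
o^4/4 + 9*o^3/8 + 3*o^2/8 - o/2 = o*(o/4 + 1)*(o - 1/2)*(o + 1)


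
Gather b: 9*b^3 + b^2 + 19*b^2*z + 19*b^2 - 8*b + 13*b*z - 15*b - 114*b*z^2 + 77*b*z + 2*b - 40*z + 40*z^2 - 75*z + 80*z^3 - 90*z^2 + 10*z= 9*b^3 + b^2*(19*z + 20) + b*(-114*z^2 + 90*z - 21) + 80*z^3 - 50*z^2 - 105*z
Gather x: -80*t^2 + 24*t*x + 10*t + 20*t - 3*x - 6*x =-80*t^2 + 30*t + x*(24*t - 9)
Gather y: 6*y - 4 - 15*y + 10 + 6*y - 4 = 2 - 3*y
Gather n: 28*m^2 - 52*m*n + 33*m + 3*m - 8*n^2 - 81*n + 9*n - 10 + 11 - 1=28*m^2 + 36*m - 8*n^2 + n*(-52*m - 72)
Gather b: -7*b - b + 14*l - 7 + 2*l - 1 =-8*b + 16*l - 8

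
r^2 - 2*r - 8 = (r - 4)*(r + 2)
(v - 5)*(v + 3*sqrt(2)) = v^2 - 5*v + 3*sqrt(2)*v - 15*sqrt(2)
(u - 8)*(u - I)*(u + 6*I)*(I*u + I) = I*u^4 - 5*u^3 - 7*I*u^3 + 35*u^2 - 2*I*u^2 + 40*u - 42*I*u - 48*I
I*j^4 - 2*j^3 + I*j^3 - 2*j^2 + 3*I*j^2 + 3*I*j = j*(j - I)*(j + 3*I)*(I*j + I)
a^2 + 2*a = a*(a + 2)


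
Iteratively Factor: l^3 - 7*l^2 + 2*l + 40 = (l - 4)*(l^2 - 3*l - 10) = (l - 5)*(l - 4)*(l + 2)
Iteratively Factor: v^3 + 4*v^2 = (v + 4)*(v^2) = v*(v + 4)*(v)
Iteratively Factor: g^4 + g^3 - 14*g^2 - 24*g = (g + 2)*(g^3 - g^2 - 12*g) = (g + 2)*(g + 3)*(g^2 - 4*g) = g*(g + 2)*(g + 3)*(g - 4)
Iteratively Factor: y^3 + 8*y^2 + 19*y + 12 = (y + 1)*(y^2 + 7*y + 12) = (y + 1)*(y + 4)*(y + 3)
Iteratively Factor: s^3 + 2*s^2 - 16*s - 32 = (s + 4)*(s^2 - 2*s - 8) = (s - 4)*(s + 4)*(s + 2)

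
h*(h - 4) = h^2 - 4*h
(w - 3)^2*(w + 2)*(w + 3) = w^4 - w^3 - 15*w^2 + 9*w + 54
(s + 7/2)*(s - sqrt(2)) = s^2 - sqrt(2)*s + 7*s/2 - 7*sqrt(2)/2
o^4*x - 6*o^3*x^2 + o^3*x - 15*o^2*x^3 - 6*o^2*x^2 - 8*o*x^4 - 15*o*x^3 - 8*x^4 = (o - 8*x)*(o + x)^2*(o*x + x)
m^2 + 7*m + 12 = (m + 3)*(m + 4)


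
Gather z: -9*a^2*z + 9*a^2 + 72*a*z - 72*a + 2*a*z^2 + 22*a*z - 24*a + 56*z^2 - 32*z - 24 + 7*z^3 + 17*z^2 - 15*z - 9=9*a^2 - 96*a + 7*z^3 + z^2*(2*a + 73) + z*(-9*a^2 + 94*a - 47) - 33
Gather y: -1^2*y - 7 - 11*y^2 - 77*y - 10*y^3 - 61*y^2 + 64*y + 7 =-10*y^3 - 72*y^2 - 14*y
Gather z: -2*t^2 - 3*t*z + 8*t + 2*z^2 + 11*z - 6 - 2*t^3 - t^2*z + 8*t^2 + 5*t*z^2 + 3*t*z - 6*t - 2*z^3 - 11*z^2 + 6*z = -2*t^3 + 6*t^2 + 2*t - 2*z^3 + z^2*(5*t - 9) + z*(17 - t^2) - 6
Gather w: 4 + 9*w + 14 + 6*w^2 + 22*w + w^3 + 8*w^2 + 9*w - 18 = w^3 + 14*w^2 + 40*w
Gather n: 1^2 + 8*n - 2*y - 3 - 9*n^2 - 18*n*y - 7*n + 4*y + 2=-9*n^2 + n*(1 - 18*y) + 2*y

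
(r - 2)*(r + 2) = r^2 - 4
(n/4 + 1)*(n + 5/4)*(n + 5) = n^3/4 + 41*n^2/16 + 125*n/16 + 25/4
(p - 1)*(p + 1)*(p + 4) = p^3 + 4*p^2 - p - 4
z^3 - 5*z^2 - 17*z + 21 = (z - 7)*(z - 1)*(z + 3)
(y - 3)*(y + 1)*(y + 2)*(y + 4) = y^4 + 4*y^3 - 7*y^2 - 34*y - 24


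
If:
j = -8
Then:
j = -8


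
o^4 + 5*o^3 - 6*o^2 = o^2*(o - 1)*(o + 6)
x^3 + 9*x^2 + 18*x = x*(x + 3)*(x + 6)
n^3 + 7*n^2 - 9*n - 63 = (n - 3)*(n + 3)*(n + 7)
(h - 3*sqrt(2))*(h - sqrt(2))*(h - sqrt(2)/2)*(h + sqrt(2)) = h^4 - 7*sqrt(2)*h^3/2 + h^2 + 7*sqrt(2)*h - 6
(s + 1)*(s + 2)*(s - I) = s^3 + 3*s^2 - I*s^2 + 2*s - 3*I*s - 2*I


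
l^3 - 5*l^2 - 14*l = l*(l - 7)*(l + 2)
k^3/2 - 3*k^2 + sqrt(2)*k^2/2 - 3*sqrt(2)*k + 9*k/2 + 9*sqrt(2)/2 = (k/2 + sqrt(2)/2)*(k - 3)^2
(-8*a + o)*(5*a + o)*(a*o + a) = -40*a^3*o - 40*a^3 - 3*a^2*o^2 - 3*a^2*o + a*o^3 + a*o^2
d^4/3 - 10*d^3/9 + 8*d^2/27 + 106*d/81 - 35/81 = (d/3 + 1/3)*(d - 7/3)*(d - 5/3)*(d - 1/3)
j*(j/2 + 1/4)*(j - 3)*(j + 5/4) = j^4/2 - 5*j^3/8 - 37*j^2/16 - 15*j/16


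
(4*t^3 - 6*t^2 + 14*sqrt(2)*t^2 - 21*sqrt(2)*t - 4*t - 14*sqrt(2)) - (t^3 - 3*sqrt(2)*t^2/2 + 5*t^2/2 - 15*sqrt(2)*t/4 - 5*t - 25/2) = 3*t^3 - 17*t^2/2 + 31*sqrt(2)*t^2/2 - 69*sqrt(2)*t/4 + t - 14*sqrt(2) + 25/2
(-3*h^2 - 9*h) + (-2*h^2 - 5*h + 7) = -5*h^2 - 14*h + 7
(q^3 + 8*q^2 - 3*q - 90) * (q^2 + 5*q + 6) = q^5 + 13*q^4 + 43*q^3 - 57*q^2 - 468*q - 540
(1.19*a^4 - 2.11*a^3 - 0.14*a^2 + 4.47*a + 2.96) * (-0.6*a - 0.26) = -0.714*a^5 + 0.9566*a^4 + 0.6326*a^3 - 2.6456*a^2 - 2.9382*a - 0.7696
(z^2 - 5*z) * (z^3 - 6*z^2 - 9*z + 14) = z^5 - 11*z^4 + 21*z^3 + 59*z^2 - 70*z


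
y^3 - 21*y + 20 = (y - 4)*(y - 1)*(y + 5)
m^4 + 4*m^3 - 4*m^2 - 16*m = m*(m - 2)*(m + 2)*(m + 4)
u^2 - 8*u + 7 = (u - 7)*(u - 1)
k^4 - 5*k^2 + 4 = (k - 2)*(k - 1)*(k + 1)*(k + 2)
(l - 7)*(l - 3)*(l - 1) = l^3 - 11*l^2 + 31*l - 21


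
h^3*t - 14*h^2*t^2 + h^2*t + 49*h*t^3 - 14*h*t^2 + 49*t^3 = (h - 7*t)^2*(h*t + t)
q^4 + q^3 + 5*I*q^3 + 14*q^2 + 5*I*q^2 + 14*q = q*(q + 1)*(q - 2*I)*(q + 7*I)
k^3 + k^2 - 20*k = k*(k - 4)*(k + 5)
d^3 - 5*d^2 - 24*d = d*(d - 8)*(d + 3)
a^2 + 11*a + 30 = (a + 5)*(a + 6)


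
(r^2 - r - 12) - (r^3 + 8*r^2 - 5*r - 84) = -r^3 - 7*r^2 + 4*r + 72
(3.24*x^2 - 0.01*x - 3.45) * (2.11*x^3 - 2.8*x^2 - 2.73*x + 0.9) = 6.8364*x^5 - 9.0931*x^4 - 16.0967*x^3 + 12.6033*x^2 + 9.4095*x - 3.105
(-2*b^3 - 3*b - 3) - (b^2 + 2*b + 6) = -2*b^3 - b^2 - 5*b - 9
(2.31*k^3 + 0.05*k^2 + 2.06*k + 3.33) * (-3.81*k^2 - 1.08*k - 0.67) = -8.8011*k^5 - 2.6853*k^4 - 9.4503*k^3 - 14.9456*k^2 - 4.9766*k - 2.2311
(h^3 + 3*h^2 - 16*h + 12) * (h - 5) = h^4 - 2*h^3 - 31*h^2 + 92*h - 60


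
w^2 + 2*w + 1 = (w + 1)^2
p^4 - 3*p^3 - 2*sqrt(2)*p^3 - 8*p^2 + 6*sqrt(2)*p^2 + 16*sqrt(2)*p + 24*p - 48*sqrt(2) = (p - 3)*(p - 2*sqrt(2))^2*(p + 2*sqrt(2))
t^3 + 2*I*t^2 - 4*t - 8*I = (t - 2)*(t + 2)*(t + 2*I)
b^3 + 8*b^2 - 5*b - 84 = (b - 3)*(b + 4)*(b + 7)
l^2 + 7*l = l*(l + 7)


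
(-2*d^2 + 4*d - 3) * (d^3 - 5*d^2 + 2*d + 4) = -2*d^5 + 14*d^4 - 27*d^3 + 15*d^2 + 10*d - 12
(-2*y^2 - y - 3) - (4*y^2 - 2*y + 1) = -6*y^2 + y - 4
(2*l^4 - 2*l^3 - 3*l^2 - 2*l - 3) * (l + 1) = 2*l^5 - 5*l^3 - 5*l^2 - 5*l - 3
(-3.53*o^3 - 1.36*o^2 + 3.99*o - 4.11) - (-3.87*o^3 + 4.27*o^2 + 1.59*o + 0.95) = 0.34*o^3 - 5.63*o^2 + 2.4*o - 5.06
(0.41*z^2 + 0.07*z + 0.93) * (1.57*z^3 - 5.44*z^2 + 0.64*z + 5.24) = 0.6437*z^5 - 2.1205*z^4 + 1.3417*z^3 - 2.866*z^2 + 0.962*z + 4.8732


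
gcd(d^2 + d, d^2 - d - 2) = d + 1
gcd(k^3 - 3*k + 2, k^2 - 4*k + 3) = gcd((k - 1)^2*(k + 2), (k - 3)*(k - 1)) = k - 1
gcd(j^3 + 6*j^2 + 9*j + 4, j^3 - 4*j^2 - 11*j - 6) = j^2 + 2*j + 1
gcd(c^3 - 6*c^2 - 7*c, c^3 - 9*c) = c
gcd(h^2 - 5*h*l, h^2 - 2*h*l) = h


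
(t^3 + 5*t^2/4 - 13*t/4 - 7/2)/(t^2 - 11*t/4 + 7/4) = (t^2 + 3*t + 2)/(t - 1)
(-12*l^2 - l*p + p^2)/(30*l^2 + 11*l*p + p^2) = (-12*l^2 - l*p + p^2)/(30*l^2 + 11*l*p + p^2)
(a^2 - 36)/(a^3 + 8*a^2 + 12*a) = (a - 6)/(a*(a + 2))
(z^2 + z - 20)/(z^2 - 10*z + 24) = (z + 5)/(z - 6)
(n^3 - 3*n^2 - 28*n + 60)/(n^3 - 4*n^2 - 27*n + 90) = (n - 2)/(n - 3)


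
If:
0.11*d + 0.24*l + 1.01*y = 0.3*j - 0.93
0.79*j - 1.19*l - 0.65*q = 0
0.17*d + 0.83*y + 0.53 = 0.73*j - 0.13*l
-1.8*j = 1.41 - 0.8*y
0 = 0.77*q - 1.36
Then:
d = -4.16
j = -0.95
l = -1.59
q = 1.77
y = -0.37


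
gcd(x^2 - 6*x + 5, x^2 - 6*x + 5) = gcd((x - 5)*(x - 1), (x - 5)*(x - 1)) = x^2 - 6*x + 5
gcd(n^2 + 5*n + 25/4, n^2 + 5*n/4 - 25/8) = n + 5/2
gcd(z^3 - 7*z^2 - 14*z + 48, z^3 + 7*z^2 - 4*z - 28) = z - 2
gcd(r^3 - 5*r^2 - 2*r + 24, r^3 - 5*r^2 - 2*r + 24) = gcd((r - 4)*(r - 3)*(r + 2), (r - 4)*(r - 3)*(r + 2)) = r^3 - 5*r^2 - 2*r + 24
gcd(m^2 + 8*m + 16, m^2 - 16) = m + 4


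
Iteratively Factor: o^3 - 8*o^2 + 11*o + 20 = (o + 1)*(o^2 - 9*o + 20) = (o - 4)*(o + 1)*(o - 5)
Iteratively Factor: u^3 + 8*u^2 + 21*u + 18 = (u + 2)*(u^2 + 6*u + 9) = (u + 2)*(u + 3)*(u + 3)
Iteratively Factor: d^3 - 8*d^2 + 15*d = (d - 3)*(d^2 - 5*d) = d*(d - 3)*(d - 5)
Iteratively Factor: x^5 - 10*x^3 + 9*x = (x + 1)*(x^4 - x^3 - 9*x^2 + 9*x) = (x - 1)*(x + 1)*(x^3 - 9*x) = (x - 1)*(x + 1)*(x + 3)*(x^2 - 3*x) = x*(x - 1)*(x + 1)*(x + 3)*(x - 3)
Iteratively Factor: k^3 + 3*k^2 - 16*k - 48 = (k + 3)*(k^2 - 16) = (k + 3)*(k + 4)*(k - 4)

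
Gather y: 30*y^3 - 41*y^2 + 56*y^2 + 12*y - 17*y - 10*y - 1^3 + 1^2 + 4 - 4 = 30*y^3 + 15*y^2 - 15*y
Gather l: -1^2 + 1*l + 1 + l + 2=2*l + 2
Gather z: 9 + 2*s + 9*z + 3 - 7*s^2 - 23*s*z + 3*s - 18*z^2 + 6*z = -7*s^2 + 5*s - 18*z^2 + z*(15 - 23*s) + 12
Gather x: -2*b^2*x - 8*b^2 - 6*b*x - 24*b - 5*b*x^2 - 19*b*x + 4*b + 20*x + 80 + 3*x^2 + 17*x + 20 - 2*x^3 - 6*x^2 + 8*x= -8*b^2 - 20*b - 2*x^3 + x^2*(-5*b - 3) + x*(-2*b^2 - 25*b + 45) + 100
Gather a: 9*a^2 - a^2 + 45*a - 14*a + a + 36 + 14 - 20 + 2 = 8*a^2 + 32*a + 32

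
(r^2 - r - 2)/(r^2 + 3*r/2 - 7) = 2*(r + 1)/(2*r + 7)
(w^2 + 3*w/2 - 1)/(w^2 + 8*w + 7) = (w^2 + 3*w/2 - 1)/(w^2 + 8*w + 7)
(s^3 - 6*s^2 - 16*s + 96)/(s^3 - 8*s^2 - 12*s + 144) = (s - 4)/(s - 6)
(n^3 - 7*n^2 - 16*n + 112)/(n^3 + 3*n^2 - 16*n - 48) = (n - 7)/(n + 3)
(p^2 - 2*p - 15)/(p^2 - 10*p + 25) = (p + 3)/(p - 5)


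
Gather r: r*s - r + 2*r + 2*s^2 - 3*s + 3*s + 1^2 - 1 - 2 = r*(s + 1) + 2*s^2 - 2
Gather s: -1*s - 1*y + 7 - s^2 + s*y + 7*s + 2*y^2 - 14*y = -s^2 + s*(y + 6) + 2*y^2 - 15*y + 7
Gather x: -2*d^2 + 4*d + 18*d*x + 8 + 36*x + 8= -2*d^2 + 4*d + x*(18*d + 36) + 16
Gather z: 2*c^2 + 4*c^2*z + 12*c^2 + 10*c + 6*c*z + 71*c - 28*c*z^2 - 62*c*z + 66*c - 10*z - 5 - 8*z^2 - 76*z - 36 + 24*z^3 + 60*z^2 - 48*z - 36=14*c^2 + 147*c + 24*z^3 + z^2*(52 - 28*c) + z*(4*c^2 - 56*c - 134) - 77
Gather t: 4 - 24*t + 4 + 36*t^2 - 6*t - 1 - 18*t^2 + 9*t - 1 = 18*t^2 - 21*t + 6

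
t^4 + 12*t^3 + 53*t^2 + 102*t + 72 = (t + 2)*(t + 3)^2*(t + 4)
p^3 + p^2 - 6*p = p*(p - 2)*(p + 3)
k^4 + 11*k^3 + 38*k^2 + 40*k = k*(k + 2)*(k + 4)*(k + 5)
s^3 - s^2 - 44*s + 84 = (s - 6)*(s - 2)*(s + 7)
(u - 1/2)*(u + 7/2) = u^2 + 3*u - 7/4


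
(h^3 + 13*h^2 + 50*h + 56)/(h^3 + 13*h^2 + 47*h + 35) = (h^2 + 6*h + 8)/(h^2 + 6*h + 5)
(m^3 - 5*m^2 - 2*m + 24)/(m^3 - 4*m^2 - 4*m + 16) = (m - 3)/(m - 2)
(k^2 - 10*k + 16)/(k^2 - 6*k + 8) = (k - 8)/(k - 4)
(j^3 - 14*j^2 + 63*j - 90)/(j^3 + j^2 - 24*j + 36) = (j^2 - 11*j + 30)/(j^2 + 4*j - 12)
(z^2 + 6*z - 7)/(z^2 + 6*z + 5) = (z^2 + 6*z - 7)/(z^2 + 6*z + 5)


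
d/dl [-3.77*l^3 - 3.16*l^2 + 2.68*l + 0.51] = -11.31*l^2 - 6.32*l + 2.68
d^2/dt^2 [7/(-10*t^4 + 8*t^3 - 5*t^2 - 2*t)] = 14*(t*(60*t^2 - 24*t + 5)*(10*t^3 - 8*t^2 + 5*t + 2) - 4*(20*t^3 - 12*t^2 + 5*t + 1)^2)/(t^3*(10*t^3 - 8*t^2 + 5*t + 2)^3)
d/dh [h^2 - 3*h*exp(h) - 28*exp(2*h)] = -3*h*exp(h) + 2*h - 56*exp(2*h) - 3*exp(h)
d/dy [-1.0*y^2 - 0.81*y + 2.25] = -2.0*y - 0.81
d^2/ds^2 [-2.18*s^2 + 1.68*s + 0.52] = -4.36000000000000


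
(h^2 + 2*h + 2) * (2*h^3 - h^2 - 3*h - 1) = 2*h^5 + 3*h^4 - h^3 - 9*h^2 - 8*h - 2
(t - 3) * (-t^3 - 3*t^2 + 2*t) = -t^4 + 11*t^2 - 6*t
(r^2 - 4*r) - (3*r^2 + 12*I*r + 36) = -2*r^2 - 4*r - 12*I*r - 36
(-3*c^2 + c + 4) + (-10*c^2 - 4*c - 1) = -13*c^2 - 3*c + 3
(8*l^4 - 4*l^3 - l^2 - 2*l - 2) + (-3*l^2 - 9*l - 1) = 8*l^4 - 4*l^3 - 4*l^2 - 11*l - 3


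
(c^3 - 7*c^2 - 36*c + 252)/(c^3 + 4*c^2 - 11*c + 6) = (c^2 - 13*c + 42)/(c^2 - 2*c + 1)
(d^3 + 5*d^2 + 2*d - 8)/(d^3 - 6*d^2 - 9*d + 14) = (d + 4)/(d - 7)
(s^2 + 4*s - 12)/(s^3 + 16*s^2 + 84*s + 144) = (s - 2)/(s^2 + 10*s + 24)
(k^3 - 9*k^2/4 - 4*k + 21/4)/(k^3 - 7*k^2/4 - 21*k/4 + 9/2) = (4*k^2 + 3*k - 7)/(4*k^2 + 5*k - 6)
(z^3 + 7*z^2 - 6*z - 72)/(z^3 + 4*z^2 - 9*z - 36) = (z + 6)/(z + 3)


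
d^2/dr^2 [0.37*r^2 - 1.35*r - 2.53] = 0.740000000000000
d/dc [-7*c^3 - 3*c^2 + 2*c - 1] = -21*c^2 - 6*c + 2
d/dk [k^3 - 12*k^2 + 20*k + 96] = 3*k^2 - 24*k + 20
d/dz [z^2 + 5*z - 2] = 2*z + 5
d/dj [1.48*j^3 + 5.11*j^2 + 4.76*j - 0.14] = 4.44*j^2 + 10.22*j + 4.76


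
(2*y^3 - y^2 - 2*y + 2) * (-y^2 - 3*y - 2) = -2*y^5 - 5*y^4 + y^3 + 6*y^2 - 2*y - 4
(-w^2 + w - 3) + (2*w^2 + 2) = w^2 + w - 1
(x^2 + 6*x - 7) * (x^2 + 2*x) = x^4 + 8*x^3 + 5*x^2 - 14*x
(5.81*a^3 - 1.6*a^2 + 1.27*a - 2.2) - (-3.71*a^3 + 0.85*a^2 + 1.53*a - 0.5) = 9.52*a^3 - 2.45*a^2 - 0.26*a - 1.7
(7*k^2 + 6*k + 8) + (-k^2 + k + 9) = 6*k^2 + 7*k + 17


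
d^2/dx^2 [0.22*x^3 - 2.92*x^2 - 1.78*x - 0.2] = 1.32*x - 5.84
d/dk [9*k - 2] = 9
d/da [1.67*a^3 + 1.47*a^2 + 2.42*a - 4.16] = 5.01*a^2 + 2.94*a + 2.42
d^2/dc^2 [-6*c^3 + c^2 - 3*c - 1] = 2 - 36*c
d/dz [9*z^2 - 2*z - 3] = 18*z - 2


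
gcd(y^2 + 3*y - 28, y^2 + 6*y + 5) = 1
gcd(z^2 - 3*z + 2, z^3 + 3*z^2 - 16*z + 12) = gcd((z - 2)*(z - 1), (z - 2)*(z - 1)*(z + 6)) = z^2 - 3*z + 2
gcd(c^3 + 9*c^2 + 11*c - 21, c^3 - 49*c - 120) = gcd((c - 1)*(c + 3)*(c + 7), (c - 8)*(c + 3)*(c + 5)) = c + 3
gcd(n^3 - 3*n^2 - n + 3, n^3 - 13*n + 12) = n^2 - 4*n + 3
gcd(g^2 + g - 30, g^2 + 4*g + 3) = 1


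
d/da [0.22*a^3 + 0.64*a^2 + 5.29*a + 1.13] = 0.66*a^2 + 1.28*a + 5.29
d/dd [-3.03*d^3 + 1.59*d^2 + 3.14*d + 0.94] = -9.09*d^2 + 3.18*d + 3.14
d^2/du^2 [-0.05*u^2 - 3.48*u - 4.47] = -0.100000000000000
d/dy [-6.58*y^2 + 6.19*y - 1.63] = 6.19 - 13.16*y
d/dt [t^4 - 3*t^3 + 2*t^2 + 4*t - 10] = 4*t^3 - 9*t^2 + 4*t + 4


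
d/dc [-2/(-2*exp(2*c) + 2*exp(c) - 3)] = (4 - 8*exp(c))*exp(c)/(2*exp(2*c) - 2*exp(c) + 3)^2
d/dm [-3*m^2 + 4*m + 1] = 4 - 6*m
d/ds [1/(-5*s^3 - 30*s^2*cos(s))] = 3*(-2*s*sin(s) + s + 4*cos(s))/(5*s^3*(s + 6*cos(s))^2)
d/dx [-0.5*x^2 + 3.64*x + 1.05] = 3.64 - 1.0*x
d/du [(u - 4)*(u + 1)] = 2*u - 3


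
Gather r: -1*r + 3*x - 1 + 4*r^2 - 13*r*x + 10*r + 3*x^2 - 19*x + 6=4*r^2 + r*(9 - 13*x) + 3*x^2 - 16*x + 5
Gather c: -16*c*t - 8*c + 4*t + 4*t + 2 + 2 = c*(-16*t - 8) + 8*t + 4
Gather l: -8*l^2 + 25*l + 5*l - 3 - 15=-8*l^2 + 30*l - 18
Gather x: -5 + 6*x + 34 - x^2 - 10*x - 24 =-x^2 - 4*x + 5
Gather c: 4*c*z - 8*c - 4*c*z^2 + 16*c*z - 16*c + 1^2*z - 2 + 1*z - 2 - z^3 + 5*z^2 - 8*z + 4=c*(-4*z^2 + 20*z - 24) - z^3 + 5*z^2 - 6*z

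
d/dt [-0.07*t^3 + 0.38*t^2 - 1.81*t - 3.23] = -0.21*t^2 + 0.76*t - 1.81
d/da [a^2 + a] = 2*a + 1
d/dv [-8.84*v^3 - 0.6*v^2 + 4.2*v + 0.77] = -26.52*v^2 - 1.2*v + 4.2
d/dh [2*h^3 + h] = 6*h^2 + 1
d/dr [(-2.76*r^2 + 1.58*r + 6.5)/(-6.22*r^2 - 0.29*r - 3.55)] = (10.628*r^2 + 100.456*r - 3.724)/(38.6884*r^4 + 3.6076*r^3 + 44.2461*r^2 + 2.059*r + 12.6025)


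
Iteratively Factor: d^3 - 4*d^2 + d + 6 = (d - 3)*(d^2 - d - 2) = (d - 3)*(d + 1)*(d - 2)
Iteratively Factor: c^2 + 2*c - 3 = (c + 3)*(c - 1)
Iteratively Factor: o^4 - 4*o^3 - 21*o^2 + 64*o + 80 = (o + 1)*(o^3 - 5*o^2 - 16*o + 80) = (o + 1)*(o + 4)*(o^2 - 9*o + 20) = (o - 5)*(o + 1)*(o + 4)*(o - 4)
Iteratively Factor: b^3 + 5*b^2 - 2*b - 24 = (b + 3)*(b^2 + 2*b - 8) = (b - 2)*(b + 3)*(b + 4)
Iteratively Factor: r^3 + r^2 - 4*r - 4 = (r - 2)*(r^2 + 3*r + 2) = (r - 2)*(r + 1)*(r + 2)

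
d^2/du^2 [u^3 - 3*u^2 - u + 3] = 6*u - 6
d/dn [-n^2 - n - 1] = -2*n - 1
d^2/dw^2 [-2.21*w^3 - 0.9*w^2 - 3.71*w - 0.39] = -13.26*w - 1.8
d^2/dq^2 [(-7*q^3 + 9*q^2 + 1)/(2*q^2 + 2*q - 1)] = 6*(-26*q^3 + 36*q^2 - 3*q + 5)/(8*q^6 + 24*q^5 + 12*q^4 - 16*q^3 - 6*q^2 + 6*q - 1)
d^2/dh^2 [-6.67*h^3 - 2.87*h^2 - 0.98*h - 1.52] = -40.02*h - 5.74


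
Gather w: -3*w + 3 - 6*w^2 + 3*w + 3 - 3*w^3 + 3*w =-3*w^3 - 6*w^2 + 3*w + 6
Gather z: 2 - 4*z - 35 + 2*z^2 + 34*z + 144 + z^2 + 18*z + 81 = 3*z^2 + 48*z + 192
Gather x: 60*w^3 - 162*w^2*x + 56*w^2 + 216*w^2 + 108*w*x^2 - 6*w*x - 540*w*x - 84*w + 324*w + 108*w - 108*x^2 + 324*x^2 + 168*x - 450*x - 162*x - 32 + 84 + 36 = 60*w^3 + 272*w^2 + 348*w + x^2*(108*w + 216) + x*(-162*w^2 - 546*w - 444) + 88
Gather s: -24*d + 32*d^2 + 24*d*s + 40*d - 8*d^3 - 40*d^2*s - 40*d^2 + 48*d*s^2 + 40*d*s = -8*d^3 - 8*d^2 + 48*d*s^2 + 16*d + s*(-40*d^2 + 64*d)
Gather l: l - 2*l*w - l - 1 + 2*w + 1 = -2*l*w + 2*w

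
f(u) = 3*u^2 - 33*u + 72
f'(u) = 6*u - 33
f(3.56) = -7.46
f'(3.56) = -11.64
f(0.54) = 55.05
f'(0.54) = -29.76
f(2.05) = 16.96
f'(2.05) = -20.70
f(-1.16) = 114.32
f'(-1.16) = -39.96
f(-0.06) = 73.99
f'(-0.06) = -33.36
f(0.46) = 57.45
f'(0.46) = -30.24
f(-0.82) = 101.08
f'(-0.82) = -37.92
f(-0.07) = 74.32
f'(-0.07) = -33.42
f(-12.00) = 900.00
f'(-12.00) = -105.00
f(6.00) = -18.00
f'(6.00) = 3.00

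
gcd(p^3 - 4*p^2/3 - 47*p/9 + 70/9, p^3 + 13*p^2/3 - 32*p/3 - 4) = p - 2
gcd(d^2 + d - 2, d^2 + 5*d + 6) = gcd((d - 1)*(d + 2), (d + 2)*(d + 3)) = d + 2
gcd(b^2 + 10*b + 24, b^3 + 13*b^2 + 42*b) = b + 6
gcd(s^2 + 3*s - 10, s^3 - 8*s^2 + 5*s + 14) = s - 2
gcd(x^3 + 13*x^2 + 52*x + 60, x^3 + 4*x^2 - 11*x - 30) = x^2 + 7*x + 10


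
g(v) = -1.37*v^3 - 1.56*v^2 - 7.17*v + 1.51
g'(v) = -4.11*v^2 - 3.12*v - 7.17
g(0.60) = -3.65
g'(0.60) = -10.52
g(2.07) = -32.17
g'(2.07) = -31.24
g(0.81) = -6.05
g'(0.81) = -12.39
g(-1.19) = 10.14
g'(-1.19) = -9.28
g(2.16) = -35.06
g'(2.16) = -33.08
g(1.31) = -13.64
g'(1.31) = -18.31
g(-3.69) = 75.56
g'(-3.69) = -51.62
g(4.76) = -215.72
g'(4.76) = -115.14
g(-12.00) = 2230.27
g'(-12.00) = -561.57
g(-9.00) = 938.41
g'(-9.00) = -312.00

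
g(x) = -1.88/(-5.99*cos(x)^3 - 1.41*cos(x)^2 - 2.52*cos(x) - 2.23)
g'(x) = -1.88*(-17.97*sin(x)*cos(x)^2 - 2.82*sin(x)*cos(x) - 2.52*sin(x))/(-5.99*cos(x)^3 - 1.41*cos(x)^2 - 2.52*cos(x) - 2.23)^2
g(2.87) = -0.44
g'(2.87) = 0.46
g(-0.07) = 0.16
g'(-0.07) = -0.02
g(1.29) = 0.59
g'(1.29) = 0.84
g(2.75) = -0.52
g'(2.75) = 0.83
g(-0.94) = 0.35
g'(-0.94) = -0.54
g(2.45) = -1.17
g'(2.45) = 5.08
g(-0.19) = 0.16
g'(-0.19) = -0.06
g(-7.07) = 0.28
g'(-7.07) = -0.39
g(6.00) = 0.17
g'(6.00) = -0.09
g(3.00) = -0.40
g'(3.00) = 0.21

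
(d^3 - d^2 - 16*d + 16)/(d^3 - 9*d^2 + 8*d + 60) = (d^3 - d^2 - 16*d + 16)/(d^3 - 9*d^2 + 8*d + 60)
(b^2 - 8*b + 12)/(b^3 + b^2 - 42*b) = (b - 2)/(b*(b + 7))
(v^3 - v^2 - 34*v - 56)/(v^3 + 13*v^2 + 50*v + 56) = (v - 7)/(v + 7)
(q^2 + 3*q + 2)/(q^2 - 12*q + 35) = (q^2 + 3*q + 2)/(q^2 - 12*q + 35)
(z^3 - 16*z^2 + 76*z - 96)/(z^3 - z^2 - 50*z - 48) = (z^2 - 8*z + 12)/(z^2 + 7*z + 6)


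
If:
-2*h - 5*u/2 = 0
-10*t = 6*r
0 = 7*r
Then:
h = -5*u/4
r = 0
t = 0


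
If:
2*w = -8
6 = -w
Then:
No Solution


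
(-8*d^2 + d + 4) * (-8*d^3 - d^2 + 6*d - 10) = 64*d^5 - 81*d^3 + 82*d^2 + 14*d - 40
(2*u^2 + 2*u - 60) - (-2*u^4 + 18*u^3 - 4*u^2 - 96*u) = 2*u^4 - 18*u^3 + 6*u^2 + 98*u - 60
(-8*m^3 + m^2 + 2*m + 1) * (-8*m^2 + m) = 64*m^5 - 16*m^4 - 15*m^3 - 6*m^2 + m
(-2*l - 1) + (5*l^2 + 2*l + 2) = 5*l^2 + 1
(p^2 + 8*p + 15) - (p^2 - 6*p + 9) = 14*p + 6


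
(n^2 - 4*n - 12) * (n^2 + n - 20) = n^4 - 3*n^3 - 36*n^2 + 68*n + 240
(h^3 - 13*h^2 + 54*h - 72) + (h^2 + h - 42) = h^3 - 12*h^2 + 55*h - 114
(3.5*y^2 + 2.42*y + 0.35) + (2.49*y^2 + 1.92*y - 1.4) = 5.99*y^2 + 4.34*y - 1.05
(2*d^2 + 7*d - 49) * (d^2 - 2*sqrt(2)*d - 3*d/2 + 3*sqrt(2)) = 2*d^4 - 4*sqrt(2)*d^3 + 4*d^3 - 119*d^2/2 - 8*sqrt(2)*d^2 + 147*d/2 + 119*sqrt(2)*d - 147*sqrt(2)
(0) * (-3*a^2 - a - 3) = 0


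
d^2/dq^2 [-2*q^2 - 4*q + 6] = -4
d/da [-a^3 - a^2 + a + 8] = -3*a^2 - 2*a + 1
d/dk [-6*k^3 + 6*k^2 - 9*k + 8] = -18*k^2 + 12*k - 9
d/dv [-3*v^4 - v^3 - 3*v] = -12*v^3 - 3*v^2 - 3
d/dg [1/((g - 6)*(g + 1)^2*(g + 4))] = (-(g - 6)*(g + 1) - 2*(g - 6)*(g + 4) - (g + 1)*(g + 4))/((g - 6)^2*(g + 1)^3*(g + 4)^2)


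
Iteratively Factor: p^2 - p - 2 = (p + 1)*(p - 2)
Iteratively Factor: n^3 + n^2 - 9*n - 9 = (n + 1)*(n^2 - 9) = (n + 1)*(n + 3)*(n - 3)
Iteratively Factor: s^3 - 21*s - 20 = (s - 5)*(s^2 + 5*s + 4) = (s - 5)*(s + 4)*(s + 1)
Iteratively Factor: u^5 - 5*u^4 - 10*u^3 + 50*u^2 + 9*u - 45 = (u - 1)*(u^4 - 4*u^3 - 14*u^2 + 36*u + 45) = (u - 5)*(u - 1)*(u^3 + u^2 - 9*u - 9) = (u - 5)*(u - 1)*(u + 3)*(u^2 - 2*u - 3) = (u - 5)*(u - 1)*(u + 1)*(u + 3)*(u - 3)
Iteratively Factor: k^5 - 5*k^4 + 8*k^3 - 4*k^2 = (k - 1)*(k^4 - 4*k^3 + 4*k^2) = k*(k - 1)*(k^3 - 4*k^2 + 4*k) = k*(k - 2)*(k - 1)*(k^2 - 2*k) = k^2*(k - 2)*(k - 1)*(k - 2)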